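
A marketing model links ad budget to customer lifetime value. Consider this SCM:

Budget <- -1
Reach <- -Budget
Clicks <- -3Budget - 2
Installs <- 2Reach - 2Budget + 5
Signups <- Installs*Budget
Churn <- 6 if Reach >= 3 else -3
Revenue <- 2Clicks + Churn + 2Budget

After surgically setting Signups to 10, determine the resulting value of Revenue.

Under do(Signups=10), the mechanism Signups <- Installs*Budget is discarded; Signups is fixed at 10.
Since Revenue is not a descendant of the intervened variable, it is unaffected.
Reach = -Budget  [with Budget=-1]  = 1
Clicks = -3Budget - 2  [with Budget=-1]  = 1
Churn = 6 if Reach >= 3 else -3  [with Reach=1]  = -3
Revenue = 2Clicks + Churn + 2Budget  [with Clicks=1, Churn=-3, Budget=-1]  = -3

-3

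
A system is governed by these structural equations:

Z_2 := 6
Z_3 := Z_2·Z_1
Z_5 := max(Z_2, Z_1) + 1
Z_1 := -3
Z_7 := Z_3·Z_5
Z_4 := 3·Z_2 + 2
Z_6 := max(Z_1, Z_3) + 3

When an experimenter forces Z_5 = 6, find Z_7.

Under do(Z_5=6), the mechanism Z_5 := max(Z_2, Z_1) + 1 is discarded; Z_5 is fixed at 6.
Z_3 = Z_2·Z_1  [with Z_2=6, Z_1=-3]  = -18
Z_7 = Z_3·Z_5  [with Z_3=-18, Z_5=6]  = -108

-108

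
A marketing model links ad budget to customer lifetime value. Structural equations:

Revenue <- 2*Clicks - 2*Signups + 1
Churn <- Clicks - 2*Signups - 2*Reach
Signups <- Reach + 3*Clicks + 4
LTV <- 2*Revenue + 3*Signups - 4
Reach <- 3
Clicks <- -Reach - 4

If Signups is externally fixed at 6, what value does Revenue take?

-25

do(Signups=6) replaces the equation Signups <- Reach + 3*Clicks + 4 with the constant Signups = 6.
Clicks = -Reach - 4  [with Reach=3]  = -7
Revenue = 2*Clicks - 2*Signups + 1  [with Clicks=-7, Signups=6]  = -25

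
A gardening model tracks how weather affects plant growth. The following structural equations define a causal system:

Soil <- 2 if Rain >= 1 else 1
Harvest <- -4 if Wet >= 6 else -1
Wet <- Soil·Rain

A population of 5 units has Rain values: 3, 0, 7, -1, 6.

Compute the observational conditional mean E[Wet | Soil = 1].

-0.5

E[Wet|Soil=1] averages over only the 2 units with Soil=1 (Rain = 0, -1): Wet = 0, -1, mean -0.5.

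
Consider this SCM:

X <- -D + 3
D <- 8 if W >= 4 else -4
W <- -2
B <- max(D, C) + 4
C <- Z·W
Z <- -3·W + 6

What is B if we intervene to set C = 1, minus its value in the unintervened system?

The intervention breaks the incoming arrows to C: C <- Z·W no longer applies, and C = 1.
D = 8 if W >= 4 else -4  [with W=-2]  = -4
B = max(D, C) + 4  [with D=-4, C=1]  = 5
Without intervention: Z = -3·W + 6  [with W=-2]  = 12; D = 8 if W >= 4 else -4  [with W=-2]  = -4; C = Z·W  [with Z=12, W=-2]  = -24; B = max(D, C) + 4  [with D=-4, C=-24]  = 0.
Change = 5 − 0 = 5.

5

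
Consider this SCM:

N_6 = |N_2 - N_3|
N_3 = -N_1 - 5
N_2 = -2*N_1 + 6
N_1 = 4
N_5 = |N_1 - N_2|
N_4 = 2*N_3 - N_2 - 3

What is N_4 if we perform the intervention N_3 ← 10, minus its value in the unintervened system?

The intervention breaks the incoming arrows to N_3: N_3 = -N_1 - 5 no longer applies, and N_3 = 10.
N_2 = -2*N_1 + 6  [with N_1=4]  = -2
N_4 = 2*N_3 - N_2 - 3  [with N_3=10, N_2=-2]  = 19
Without intervention: N_2 = -2*N_1 + 6  [with N_1=4]  = -2; N_3 = -N_1 - 5  [with N_1=4]  = -9; N_4 = 2*N_3 - N_2 - 3  [with N_3=-9, N_2=-2]  = -19.
Change = 19 − (-19) = 38.

38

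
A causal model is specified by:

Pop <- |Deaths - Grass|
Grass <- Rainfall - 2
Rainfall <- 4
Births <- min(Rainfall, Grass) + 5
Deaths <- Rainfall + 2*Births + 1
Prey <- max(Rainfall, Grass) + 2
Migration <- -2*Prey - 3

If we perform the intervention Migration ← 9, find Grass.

do(Migration=9) replaces the equation Migration <- -2*Prey - 3 with the constant Migration = 9.
Grass is not downstream of the intervention, so its value is determined by the original equations.
Grass = Rainfall - 2  [with Rainfall=4]  = 2

2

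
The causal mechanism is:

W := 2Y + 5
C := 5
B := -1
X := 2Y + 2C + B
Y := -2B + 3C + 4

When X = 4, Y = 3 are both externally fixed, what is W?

Under do(X = 4, Y = 3), each intervened variable's structural equation is replaced by its fixed value.
W = 2Y + 5  [with Y=3]  = 11

11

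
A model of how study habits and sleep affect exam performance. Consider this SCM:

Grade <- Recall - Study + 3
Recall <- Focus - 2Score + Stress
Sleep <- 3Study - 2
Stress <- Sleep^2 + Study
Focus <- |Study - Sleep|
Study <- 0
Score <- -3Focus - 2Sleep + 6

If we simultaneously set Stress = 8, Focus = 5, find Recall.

Setting Stress = 8, Focus = 5 by intervention discards those variables' equations.
Sleep = 3Study - 2  [with Study=0]  = -2
Score = -3Focus - 2Sleep + 6  [with Focus=5, Sleep=-2]  = -5
Recall = Focus - 2Score + Stress  [with Focus=5, Score=-5, Stress=8]  = 23

23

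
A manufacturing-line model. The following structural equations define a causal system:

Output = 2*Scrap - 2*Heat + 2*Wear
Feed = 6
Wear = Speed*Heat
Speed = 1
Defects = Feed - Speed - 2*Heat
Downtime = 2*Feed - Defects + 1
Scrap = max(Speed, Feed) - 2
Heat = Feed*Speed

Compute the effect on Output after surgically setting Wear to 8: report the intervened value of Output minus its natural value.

4

The intervention breaks the incoming arrows to Wear: Wear = Speed*Heat no longer applies, and Wear = 8.
Heat = Feed*Speed  [with Feed=6, Speed=1]  = 6
Scrap = max(Speed, Feed) - 2  [with Speed=1, Feed=6]  = 4
Output = 2*Scrap - 2*Heat + 2*Wear  [with Scrap=4, Heat=6, Wear=8]  = 12
Without intervention: Heat = Feed*Speed  [with Feed=6, Speed=1]  = 6; Wear = Speed*Heat  [with Speed=1, Heat=6]  = 6; Scrap = max(Speed, Feed) - 2  [with Speed=1, Feed=6]  = 4; Output = 2*Scrap - 2*Heat + 2*Wear  [with Scrap=4, Heat=6, Wear=6]  = 8.
Change = 12 − 8 = 4.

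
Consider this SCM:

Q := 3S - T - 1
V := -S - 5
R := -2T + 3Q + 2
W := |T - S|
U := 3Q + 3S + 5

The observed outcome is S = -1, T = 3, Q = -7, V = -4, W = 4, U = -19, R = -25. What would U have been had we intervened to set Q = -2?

The intervention breaks the incoming arrows to Q: Q := 3S - T - 1 no longer applies, and Q = -2.
U = 3Q + 3S + 5  [with Q=-2, S=-1]  = -4

-4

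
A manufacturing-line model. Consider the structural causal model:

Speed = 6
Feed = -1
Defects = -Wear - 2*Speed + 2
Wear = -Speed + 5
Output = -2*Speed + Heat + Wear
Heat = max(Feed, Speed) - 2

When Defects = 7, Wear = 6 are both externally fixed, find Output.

-2

Setting Defects = 7, Wear = 6 by intervention discards those variables' equations.
Heat = max(Feed, Speed) - 2  [with Feed=-1, Speed=6]  = 4
Output = -2*Speed + Heat + Wear  [with Speed=6, Heat=4, Wear=6]  = -2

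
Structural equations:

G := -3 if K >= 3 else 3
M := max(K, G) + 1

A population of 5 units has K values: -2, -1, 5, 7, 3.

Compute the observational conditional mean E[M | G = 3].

Conditioning on G=3 selects the 2 unit(s) with K ∈ {-2, -1}. Their M values: 4, 4. Mean = 4.

4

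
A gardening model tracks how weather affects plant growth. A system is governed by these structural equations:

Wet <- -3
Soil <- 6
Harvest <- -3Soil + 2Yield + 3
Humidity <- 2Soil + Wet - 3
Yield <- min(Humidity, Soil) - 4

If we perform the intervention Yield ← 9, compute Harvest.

Intervening sets Yield = 9 and removes its equation (Yield <- min(Humidity, Soil) - 4).
Harvest = -3Soil + 2Yield + 3  [with Soil=6, Yield=9]  = 3

3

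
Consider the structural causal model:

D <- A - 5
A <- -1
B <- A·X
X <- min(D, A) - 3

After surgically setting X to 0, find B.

0

The intervention breaks the incoming arrows to X: X <- min(D, A) - 3 no longer applies, and X = 0.
B = A·X  [with A=-1, X=0]  = 0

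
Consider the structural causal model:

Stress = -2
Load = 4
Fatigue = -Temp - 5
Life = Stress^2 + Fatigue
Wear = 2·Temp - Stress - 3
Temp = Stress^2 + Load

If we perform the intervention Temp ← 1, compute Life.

-2

The intervention breaks the incoming arrows to Temp: Temp = Stress^2 + Load no longer applies, and Temp = 1.
Fatigue = -Temp - 5  [with Temp=1]  = -6
Life = Stress^2 + Fatigue  [with Stress=-2, Fatigue=-6]  = -2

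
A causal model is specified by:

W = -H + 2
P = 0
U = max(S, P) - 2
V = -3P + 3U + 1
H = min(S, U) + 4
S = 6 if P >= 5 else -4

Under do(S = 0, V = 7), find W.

0

Setting S = 0, V = 7 by intervention discards those variables' equations.
U = max(S, P) - 2  [with S=0, P=0]  = -2
H = min(S, U) + 4  [with S=0, U=-2]  = 2
W = -H + 2  [with H=2]  = 0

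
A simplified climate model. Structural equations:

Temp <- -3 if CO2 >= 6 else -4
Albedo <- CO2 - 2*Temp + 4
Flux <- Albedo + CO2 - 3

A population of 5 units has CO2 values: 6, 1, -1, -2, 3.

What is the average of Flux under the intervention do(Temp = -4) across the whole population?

11.8

Under do(Temp=-4), Temp's equation is replaced by Temp=-4 for every unit. Per-unit Flux: 21, 11, 7, 5, 15. Mean = 11.8.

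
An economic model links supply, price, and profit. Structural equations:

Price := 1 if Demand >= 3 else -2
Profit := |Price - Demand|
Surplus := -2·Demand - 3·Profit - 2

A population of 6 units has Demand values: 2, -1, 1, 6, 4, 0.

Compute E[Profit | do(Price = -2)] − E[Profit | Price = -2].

Every unit gets Price=-2 under the intervention. Profit values become 4, 1, 3, 8, 6, 2; E[Profit|do(Price=-2)] = 4.
E[Profit|Price=-2] averages over only the 4 units with Price=-2 (Demand = 2, -1, 1, 0): Profit = 4, 1, 3, 2, mean 2.5.
Difference = 4 − 2.5 = 1.5.

1.5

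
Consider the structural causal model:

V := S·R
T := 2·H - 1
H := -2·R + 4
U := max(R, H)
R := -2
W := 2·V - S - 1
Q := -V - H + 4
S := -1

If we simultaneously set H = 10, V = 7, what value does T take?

The joint intervention fixes H = 10, V = 7, removing each variable's own equation.
T = 2·H - 1  [with H=10]  = 19

19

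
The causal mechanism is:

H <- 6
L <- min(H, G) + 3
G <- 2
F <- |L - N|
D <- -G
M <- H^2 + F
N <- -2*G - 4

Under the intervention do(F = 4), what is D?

-2

do(F=4) replaces the equation F <- |L - N| with the constant F = 4.
Since D is not a descendant of the intervened variable, it is unaffected.
D = -G  [with G=2]  = -2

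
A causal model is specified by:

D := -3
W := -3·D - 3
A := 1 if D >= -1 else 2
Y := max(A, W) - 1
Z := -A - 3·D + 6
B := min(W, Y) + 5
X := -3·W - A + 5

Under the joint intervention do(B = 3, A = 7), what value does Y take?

6

Under do(B = 3, A = 7), each intervened variable's structural equation is replaced by its fixed value.
W = -3·D - 3  [with D=-3]  = 6
Y = max(A, W) - 1  [with A=7, W=6]  = 6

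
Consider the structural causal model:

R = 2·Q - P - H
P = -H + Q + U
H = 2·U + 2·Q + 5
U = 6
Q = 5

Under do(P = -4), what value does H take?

Under do(P=-4), the mechanism P = -H + Q + U is discarded; P is fixed at -4.
Since H is not a descendant of the intervened variable, it is unaffected.
H = 2·U + 2·Q + 5  [with U=6, Q=5]  = 27

27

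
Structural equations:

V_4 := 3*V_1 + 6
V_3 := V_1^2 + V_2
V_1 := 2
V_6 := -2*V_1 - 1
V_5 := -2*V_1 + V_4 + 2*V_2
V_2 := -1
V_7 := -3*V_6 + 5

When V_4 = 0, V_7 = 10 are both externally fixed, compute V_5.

Setting V_4 = 0, V_7 = 10 by intervention discards those variables' equations.
V_5 = -2*V_1 + V_4 + 2*V_2  [with V_1=2, V_4=0, V_2=-1]  = -6

-6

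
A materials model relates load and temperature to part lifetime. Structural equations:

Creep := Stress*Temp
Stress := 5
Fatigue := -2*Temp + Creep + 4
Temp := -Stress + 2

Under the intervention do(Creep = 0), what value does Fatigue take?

10

The intervention breaks the incoming arrows to Creep: Creep := Stress*Temp no longer applies, and Creep = 0.
Temp = -Stress + 2  [with Stress=5]  = -3
Fatigue = -2*Temp + Creep + 4  [with Temp=-3, Creep=0]  = 10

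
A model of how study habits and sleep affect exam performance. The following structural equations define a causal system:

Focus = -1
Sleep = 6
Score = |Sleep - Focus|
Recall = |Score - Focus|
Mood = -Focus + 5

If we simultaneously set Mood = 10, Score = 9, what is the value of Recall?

The joint intervention fixes Mood = 10, Score = 9, removing each variable's own equation.
Recall = |Score - Focus|  [with Score=9, Focus=-1]  = 10

10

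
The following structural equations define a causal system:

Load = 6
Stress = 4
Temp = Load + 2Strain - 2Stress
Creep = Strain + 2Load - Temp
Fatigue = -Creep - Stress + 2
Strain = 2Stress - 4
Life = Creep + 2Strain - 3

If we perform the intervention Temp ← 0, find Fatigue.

Under do(Temp=0), the mechanism Temp = Load + 2Strain - 2Stress is discarded; Temp is fixed at 0.
Strain = 2Stress - 4  [with Stress=4]  = 4
Creep = Strain + 2Load - Temp  [with Strain=4, Load=6, Temp=0]  = 16
Fatigue = -Creep - Stress + 2  [with Creep=16, Stress=4]  = -18

-18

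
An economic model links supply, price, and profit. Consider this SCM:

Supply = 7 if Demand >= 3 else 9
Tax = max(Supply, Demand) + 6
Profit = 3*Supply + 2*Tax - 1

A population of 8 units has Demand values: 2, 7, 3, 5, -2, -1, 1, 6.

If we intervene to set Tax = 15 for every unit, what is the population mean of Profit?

The intervention sets Tax=15 in all 8 units regardless of Demand. Recomputing Profit per unit gives 56, 50, 50, 50, 56, 56, 56, 50; average 53.

53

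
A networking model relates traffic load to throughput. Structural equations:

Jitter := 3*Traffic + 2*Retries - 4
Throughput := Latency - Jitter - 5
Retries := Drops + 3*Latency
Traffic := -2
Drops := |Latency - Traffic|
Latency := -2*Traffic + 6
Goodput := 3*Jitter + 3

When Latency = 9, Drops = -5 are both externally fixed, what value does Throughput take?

-30

Under do(Latency = 9, Drops = -5), each intervened variable's structural equation is replaced by its fixed value.
Retries = Drops + 3*Latency  [with Drops=-5, Latency=9]  = 22
Jitter = 3*Traffic + 2*Retries - 4  [with Traffic=-2, Retries=22]  = 34
Throughput = Latency - Jitter - 5  [with Latency=9, Jitter=34]  = -30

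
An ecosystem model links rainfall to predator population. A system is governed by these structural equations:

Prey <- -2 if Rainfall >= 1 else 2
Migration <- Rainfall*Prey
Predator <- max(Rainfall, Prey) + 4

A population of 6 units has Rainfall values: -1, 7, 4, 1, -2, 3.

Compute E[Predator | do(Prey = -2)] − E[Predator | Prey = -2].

Every unit gets Prey=-2 under the intervention. Predator values become 3, 11, 8, 5, 2, 7; E[Predator|do(Prey=-2)] = 6.
E[Predator|Prey=-2] averages over only the 4 units with Prey=-2 (Rainfall = 7, 4, 1, 3): Predator = 11, 8, 5, 7, mean 7.75.
Difference = 6 − 7.75 = -1.75.

-1.75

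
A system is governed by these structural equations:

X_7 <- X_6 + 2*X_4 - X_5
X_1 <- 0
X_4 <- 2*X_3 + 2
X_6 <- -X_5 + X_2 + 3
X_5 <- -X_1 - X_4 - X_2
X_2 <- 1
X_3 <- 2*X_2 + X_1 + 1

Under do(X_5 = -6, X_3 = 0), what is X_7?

The joint intervention fixes X_5 = -6, X_3 = 0, removing each variable's own equation.
X_4 = 2*X_3 + 2  [with X_3=0]  = 2
X_6 = -X_5 + X_2 + 3  [with X_5=-6, X_2=1]  = 10
X_7 = X_6 + 2*X_4 - X_5  [with X_6=10, X_4=2, X_5=-6]  = 20

20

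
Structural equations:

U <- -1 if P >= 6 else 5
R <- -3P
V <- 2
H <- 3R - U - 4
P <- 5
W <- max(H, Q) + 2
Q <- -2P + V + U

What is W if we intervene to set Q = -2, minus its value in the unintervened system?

1

Intervening sets Q = -2 and removes its equation (Q <- -2P + V + U).
U = -1 if P >= 6 else 5  [with P=5]  = 5
R = -3P  [with P=5]  = -15
H = 3R - U - 4  [with R=-15, U=5]  = -54
W = max(H, Q) + 2  [with H=-54, Q=-2]  = 0
Without intervention: U = -1 if P >= 6 else 5  [with P=5]  = 5; R = -3P  [with P=5]  = -15; H = 3R - U - 4  [with R=-15, U=5]  = -54; Q = -2P + V + U  [with P=5, V=2, U=5]  = -3; W = max(H, Q) + 2  [with H=-54, Q=-3]  = -1.
Change = 0 − (-1) = 1.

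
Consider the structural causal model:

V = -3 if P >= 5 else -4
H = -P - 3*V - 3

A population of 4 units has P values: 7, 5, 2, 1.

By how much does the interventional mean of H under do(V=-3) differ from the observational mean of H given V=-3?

Under do(V=-3), V's equation is replaced by V=-3 for every unit. Per-unit H: -1, 1, 4, 5. Mean = 2.25.
Observing V=-3 restricts to units where V's equation naturally yields -3: P ∈ {7, 5}. In that subpopulation H = -1, 1, mean 0.
Difference = 2.25 − 0 = 2.25.

2.25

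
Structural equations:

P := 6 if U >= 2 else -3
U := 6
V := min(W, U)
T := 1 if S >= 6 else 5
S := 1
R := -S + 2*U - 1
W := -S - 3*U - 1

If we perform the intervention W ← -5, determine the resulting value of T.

Under do(W=-5), the mechanism W := -S - 3*U - 1 is discarded; W is fixed at -5.
Since T is not a descendant of the intervened variable, it is unaffected.
T = 1 if S >= 6 else 5  [with S=1]  = 5

5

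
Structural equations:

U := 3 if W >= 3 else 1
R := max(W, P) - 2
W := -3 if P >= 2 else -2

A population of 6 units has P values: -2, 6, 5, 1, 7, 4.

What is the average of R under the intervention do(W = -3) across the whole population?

do(W=-3) breaks W's dependence on P. With W=-3 fixed, R across the units is -4, 4, 3, -1, 5, 2, mean 1.5.

1.5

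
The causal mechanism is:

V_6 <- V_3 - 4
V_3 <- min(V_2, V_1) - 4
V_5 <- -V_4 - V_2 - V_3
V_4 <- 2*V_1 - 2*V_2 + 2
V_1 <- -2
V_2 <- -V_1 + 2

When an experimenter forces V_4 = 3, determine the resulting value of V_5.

Intervening sets V_4 = 3 and removes its equation (V_4 <- 2*V_1 - 2*V_2 + 2).
V_2 = -V_1 + 2  [with V_1=-2]  = 4
V_3 = min(V_2, V_1) - 4  [with V_2=4, V_1=-2]  = -6
V_5 = -V_4 - V_2 - V_3  [with V_4=3, V_2=4, V_3=-6]  = -1

-1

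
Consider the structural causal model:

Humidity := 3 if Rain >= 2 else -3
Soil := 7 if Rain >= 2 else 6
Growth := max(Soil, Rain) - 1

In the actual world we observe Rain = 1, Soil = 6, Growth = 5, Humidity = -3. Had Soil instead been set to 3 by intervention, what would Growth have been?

The intervention breaks the incoming arrows to Soil: Soil := 7 if Rain >= 2 else 6 no longer applies, and Soil = 3.
Growth = max(Soil, Rain) - 1  [with Soil=3, Rain=1]  = 2

2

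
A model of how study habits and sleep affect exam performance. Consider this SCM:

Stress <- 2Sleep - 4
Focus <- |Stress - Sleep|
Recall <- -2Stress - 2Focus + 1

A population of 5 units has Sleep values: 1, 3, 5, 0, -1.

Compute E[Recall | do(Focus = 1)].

Every unit gets Focus=1 under the intervention. Recall values become 3, -5, -13, 7, 11; E[Recall|do(Focus=1)] = 0.6.

0.6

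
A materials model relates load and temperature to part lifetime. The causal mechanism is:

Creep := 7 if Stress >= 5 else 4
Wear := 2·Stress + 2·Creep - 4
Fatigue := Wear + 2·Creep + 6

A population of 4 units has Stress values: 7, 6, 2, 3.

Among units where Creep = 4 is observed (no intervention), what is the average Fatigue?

23

Conditioning on Creep=4 selects the 2 unit(s) with Stress ∈ {2, 3}. Their Fatigue values: 22, 24. Mean = 23.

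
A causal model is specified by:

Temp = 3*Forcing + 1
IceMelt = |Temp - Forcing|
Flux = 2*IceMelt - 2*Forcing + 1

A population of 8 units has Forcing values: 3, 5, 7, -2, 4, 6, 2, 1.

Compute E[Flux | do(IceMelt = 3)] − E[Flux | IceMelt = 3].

do(IceMelt=3) breaks IceMelt's dependence on Forcing. With IceMelt=3 fixed, Flux across the units is 1, -3, -7, 11, -1, -5, 3, 5, mean 0.5.
Conditioning on IceMelt=3 selects the 2 unit(s) with Forcing ∈ {-2, 1}. Their Flux values: 11, 5. Mean = 8.
Difference = 0.5 − 8 = -7.5.

-7.5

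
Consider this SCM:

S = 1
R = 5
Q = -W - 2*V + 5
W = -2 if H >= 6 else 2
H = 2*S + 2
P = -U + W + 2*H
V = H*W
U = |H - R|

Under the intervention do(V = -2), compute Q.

7

The intervention breaks the incoming arrows to V: V = H*W no longer applies, and V = -2.
H = 2*S + 2  [with S=1]  = 4
W = -2 if H >= 6 else 2  [with H=4]  = 2
Q = -W - 2*V + 5  [with W=2, V=-2]  = 7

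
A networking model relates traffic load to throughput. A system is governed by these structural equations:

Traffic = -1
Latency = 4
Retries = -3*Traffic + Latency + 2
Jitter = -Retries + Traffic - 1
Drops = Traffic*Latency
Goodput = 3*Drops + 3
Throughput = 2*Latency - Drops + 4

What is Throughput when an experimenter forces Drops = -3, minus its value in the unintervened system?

-1

The intervention breaks the incoming arrows to Drops: Drops = Traffic*Latency no longer applies, and Drops = -3.
Throughput = 2*Latency - Drops + 4  [with Latency=4, Drops=-3]  = 15
Without intervention: Drops = Traffic*Latency  [with Traffic=-1, Latency=4]  = -4; Throughput = 2*Latency - Drops + 4  [with Latency=4, Drops=-4]  = 16.
Change = 15 − 16 = -1.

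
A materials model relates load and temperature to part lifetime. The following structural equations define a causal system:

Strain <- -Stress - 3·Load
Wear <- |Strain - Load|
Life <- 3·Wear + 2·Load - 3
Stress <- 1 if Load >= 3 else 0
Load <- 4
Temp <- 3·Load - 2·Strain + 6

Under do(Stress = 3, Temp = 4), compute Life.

62

The joint intervention fixes Stress = 3, Temp = 4, removing each variable's own equation.
Strain = -Stress - 3·Load  [with Stress=3, Load=4]  = -15
Wear = |Strain - Load|  [with Strain=-15, Load=4]  = 19
Life = 3·Wear + 2·Load - 3  [with Wear=19, Load=4]  = 62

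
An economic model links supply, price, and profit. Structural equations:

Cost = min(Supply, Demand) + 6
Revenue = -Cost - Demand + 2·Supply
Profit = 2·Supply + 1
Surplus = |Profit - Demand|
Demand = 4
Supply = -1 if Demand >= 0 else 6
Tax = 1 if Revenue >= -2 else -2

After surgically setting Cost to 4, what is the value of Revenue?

-10

The intervention breaks the incoming arrows to Cost: Cost = min(Supply, Demand) + 6 no longer applies, and Cost = 4.
Supply = -1 if Demand >= 0 else 6  [with Demand=4]  = -1
Revenue = -Cost - Demand + 2·Supply  [with Cost=4, Demand=4, Supply=-1]  = -10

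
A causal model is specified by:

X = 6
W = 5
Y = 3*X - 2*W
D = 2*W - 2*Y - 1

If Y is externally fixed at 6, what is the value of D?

-3

The intervention breaks the incoming arrows to Y: Y = 3*X - 2*W no longer applies, and Y = 6.
D = 2*W - 2*Y - 1  [with W=5, Y=6]  = -3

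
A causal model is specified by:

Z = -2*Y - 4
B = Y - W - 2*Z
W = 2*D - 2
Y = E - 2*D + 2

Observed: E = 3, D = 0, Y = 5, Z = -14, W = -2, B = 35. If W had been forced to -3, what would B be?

36

The intervention breaks the incoming arrows to W: W = 2*D - 2 no longer applies, and W = -3.
Y = E - 2*D + 2  [with E=3, D=0]  = 5
Z = -2*Y - 4  [with Y=5]  = -14
B = Y - W - 2*Z  [with Y=5, W=-3, Z=-14]  = 36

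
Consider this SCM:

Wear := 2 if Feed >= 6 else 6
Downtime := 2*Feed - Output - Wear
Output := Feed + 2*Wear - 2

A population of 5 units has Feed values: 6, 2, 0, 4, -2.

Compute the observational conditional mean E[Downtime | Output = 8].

Observing Output=8 restricts to units where Output's equation naturally yields 8: Feed ∈ {6, -2}. In that subpopulation Downtime = 2, -18, mean -8.

-8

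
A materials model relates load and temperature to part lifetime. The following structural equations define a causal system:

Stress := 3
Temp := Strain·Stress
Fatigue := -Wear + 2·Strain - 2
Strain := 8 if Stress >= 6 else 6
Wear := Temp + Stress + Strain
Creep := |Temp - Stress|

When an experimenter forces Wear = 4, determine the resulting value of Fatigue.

The intervention breaks the incoming arrows to Wear: Wear := Temp + Stress + Strain no longer applies, and Wear = 4.
Strain = 8 if Stress >= 6 else 6  [with Stress=3]  = 6
Fatigue = -Wear + 2·Strain - 2  [with Wear=4, Strain=6]  = 6

6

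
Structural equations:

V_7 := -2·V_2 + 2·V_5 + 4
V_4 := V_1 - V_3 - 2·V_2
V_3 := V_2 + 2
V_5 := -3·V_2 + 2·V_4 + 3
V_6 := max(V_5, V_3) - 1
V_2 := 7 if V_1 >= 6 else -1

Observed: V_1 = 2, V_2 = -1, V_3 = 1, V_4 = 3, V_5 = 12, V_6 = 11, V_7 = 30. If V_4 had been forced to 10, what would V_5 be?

26

Intervening sets V_4 = 10 and removes its equation (V_4 := V_1 - V_3 - 2·V_2).
V_2 = 7 if V_1 >= 6 else -1  [with V_1=2]  = -1
V_5 = -3·V_2 + 2·V_4 + 3  [with V_2=-1, V_4=10]  = 26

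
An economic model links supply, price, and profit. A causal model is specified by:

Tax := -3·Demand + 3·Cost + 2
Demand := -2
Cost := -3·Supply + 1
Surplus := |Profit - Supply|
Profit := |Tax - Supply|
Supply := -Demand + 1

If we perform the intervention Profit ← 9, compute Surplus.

The intervention breaks the incoming arrows to Profit: Profit := |Tax - Supply| no longer applies, and Profit = 9.
Supply = -Demand + 1  [with Demand=-2]  = 3
Surplus = |Profit - Supply|  [with Profit=9, Supply=3]  = 6

6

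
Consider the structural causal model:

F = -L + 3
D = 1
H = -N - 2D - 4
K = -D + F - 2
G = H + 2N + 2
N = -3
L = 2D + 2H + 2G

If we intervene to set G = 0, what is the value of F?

Under do(G=0), the mechanism G = H + 2N + 2 is discarded; G is fixed at 0.
H = -N - 2D - 4  [with N=-3, D=1]  = -3
L = 2D + 2H + 2G  [with D=1, H=-3, G=0]  = -4
F = -L + 3  [with L=-4]  = 7

7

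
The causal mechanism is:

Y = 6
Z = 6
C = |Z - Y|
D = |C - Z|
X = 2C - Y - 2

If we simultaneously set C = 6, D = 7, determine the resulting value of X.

Setting C = 6, D = 7 by intervention discards those variables' equations.
X = 2C - Y - 2  [with C=6, Y=6]  = 4

4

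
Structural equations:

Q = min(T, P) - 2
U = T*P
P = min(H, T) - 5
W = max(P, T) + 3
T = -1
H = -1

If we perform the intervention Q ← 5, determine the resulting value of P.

-6

do(Q=5) replaces the equation Q = min(T, P) - 2 with the constant Q = 5.
P is not downstream of the intervention, so its value is determined by the original equations.
P = min(H, T) - 5  [with H=-1, T=-1]  = -6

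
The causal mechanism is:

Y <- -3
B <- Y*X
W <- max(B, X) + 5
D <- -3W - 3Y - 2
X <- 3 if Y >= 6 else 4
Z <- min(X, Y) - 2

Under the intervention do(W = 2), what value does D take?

The intervention breaks the incoming arrows to W: W <- max(B, X) + 5 no longer applies, and W = 2.
D = -3W - 3Y - 2  [with W=2, Y=-3]  = 1

1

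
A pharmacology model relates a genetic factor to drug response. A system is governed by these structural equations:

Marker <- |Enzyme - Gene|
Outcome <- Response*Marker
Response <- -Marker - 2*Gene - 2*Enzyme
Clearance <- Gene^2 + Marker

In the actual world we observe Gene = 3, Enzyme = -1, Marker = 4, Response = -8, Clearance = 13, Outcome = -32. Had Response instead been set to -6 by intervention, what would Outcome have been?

Under do(Response=-6), the mechanism Response <- -Marker - 2*Gene - 2*Enzyme is discarded; Response is fixed at -6.
Marker = |Enzyme - Gene|  [with Enzyme=-1, Gene=3]  = 4
Outcome = Response*Marker  [with Response=-6, Marker=4]  = -24

-24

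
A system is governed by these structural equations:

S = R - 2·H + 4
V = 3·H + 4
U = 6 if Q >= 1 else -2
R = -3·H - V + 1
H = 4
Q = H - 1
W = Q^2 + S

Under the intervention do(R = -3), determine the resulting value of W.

The intervention breaks the incoming arrows to R: R = -3·H - V + 1 no longer applies, and R = -3.
Q = H - 1  [with H=4]  = 3
S = R - 2·H + 4  [with R=-3, H=4]  = -7
W = Q^2 + S  [with Q=3, S=-7]  = 2

2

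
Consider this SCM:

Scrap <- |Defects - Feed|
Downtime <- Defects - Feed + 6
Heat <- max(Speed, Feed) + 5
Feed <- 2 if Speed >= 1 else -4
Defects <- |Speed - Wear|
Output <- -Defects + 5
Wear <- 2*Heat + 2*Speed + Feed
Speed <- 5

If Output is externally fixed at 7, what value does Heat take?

Intervening sets Output = 7 and removes its equation (Output <- -Defects + 5).
Heat is not downstream of the intervention, so its value is determined by the original equations.
Feed = 2 if Speed >= 1 else -4  [with Speed=5]  = 2
Heat = max(Speed, Feed) + 5  [with Speed=5, Feed=2]  = 10

10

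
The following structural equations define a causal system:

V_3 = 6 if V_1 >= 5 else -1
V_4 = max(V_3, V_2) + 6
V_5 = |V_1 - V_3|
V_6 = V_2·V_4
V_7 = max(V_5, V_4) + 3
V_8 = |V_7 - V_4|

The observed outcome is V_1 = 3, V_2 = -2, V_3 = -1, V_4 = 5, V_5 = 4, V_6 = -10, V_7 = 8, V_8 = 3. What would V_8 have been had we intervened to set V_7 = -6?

11

do(V_7=-6) replaces the equation V_7 = max(V_5, V_4) + 3 with the constant V_7 = -6.
V_3 = 6 if V_1 >= 5 else -1  [with V_1=3]  = -1
V_4 = max(V_3, V_2) + 6  [with V_3=-1, V_2=-2]  = 5
V_8 = |V_7 - V_4|  [with V_7=-6, V_4=5]  = 11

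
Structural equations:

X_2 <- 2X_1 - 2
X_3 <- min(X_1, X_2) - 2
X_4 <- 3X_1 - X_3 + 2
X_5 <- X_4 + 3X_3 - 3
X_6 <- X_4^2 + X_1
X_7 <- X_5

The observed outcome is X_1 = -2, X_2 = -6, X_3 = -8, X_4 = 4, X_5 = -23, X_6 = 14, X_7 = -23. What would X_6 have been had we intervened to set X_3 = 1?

23

The intervention breaks the incoming arrows to X_3: X_3 <- min(X_1, X_2) - 2 no longer applies, and X_3 = 1.
X_4 = 3X_1 - X_3 + 2  [with X_1=-2, X_3=1]  = -5
X_6 = X_4^2 + X_1  [with X_4=-5, X_1=-2]  = 23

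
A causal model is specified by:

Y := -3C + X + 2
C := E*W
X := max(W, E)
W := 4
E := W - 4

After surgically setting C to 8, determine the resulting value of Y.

do(C=8) replaces the equation C := E*W with the constant C = 8.
E = W - 4  [with W=4]  = 0
X = max(W, E)  [with W=4, E=0]  = 4
Y = -3C + X + 2  [with C=8, X=4]  = -18

-18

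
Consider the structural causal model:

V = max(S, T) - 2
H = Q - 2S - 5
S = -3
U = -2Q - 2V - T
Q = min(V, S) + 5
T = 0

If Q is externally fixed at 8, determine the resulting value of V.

Under do(Q=8), the mechanism Q = min(V, S) + 5 is discarded; Q is fixed at 8.
Since V is not a descendant of the intervened variable, it is unaffected.
V = max(S, T) - 2  [with S=-3, T=0]  = -2

-2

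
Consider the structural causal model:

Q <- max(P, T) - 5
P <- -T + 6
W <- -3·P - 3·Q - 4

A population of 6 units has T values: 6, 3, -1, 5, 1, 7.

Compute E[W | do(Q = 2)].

Under do(Q=2), Q's equation is replaced by Q=2 for every unit. Per-unit W: -10, -19, -31, -13, -25, -7. Mean = -17.5.

-17.5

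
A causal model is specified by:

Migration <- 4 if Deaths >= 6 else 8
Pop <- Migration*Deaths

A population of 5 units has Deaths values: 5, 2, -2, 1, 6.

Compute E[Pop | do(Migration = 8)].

19.2

Every unit gets Migration=8 under the intervention. Pop values become 40, 16, -16, 8, 48; E[Pop|do(Migration=8)] = 19.2.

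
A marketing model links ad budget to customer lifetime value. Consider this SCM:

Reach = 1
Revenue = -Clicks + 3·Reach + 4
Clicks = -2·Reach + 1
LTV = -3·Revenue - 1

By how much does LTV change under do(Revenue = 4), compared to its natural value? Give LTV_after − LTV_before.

12

The intervention breaks the incoming arrows to Revenue: Revenue = -Clicks + 3·Reach + 4 no longer applies, and Revenue = 4.
LTV = -3·Revenue - 1  [with Revenue=4]  = -13
Without intervention: Clicks = -2·Reach + 1  [with Reach=1]  = -1; Revenue = -Clicks + 3·Reach + 4  [with Clicks=-1, Reach=1]  = 8; LTV = -3·Revenue - 1  [with Revenue=8]  = -25.
Change = -13 − (-25) = 12.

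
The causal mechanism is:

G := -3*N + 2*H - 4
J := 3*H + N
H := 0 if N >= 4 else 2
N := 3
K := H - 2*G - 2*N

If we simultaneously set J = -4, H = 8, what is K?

-4

Setting J = -4, H = 8 by intervention discards those variables' equations.
G = -3*N + 2*H - 4  [with N=3, H=8]  = 3
K = H - 2*G - 2*N  [with H=8, G=3, N=3]  = -4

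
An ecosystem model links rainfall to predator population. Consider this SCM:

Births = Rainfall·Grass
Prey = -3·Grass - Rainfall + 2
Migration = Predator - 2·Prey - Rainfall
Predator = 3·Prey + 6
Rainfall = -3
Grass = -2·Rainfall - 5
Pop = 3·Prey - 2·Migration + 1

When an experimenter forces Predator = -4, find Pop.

The intervention breaks the incoming arrows to Predator: Predator = 3·Prey + 6 no longer applies, and Predator = -4.
Grass = -2·Rainfall - 5  [with Rainfall=-3]  = 1
Prey = -3·Grass - Rainfall + 2  [with Grass=1, Rainfall=-3]  = 2
Migration = Predator - 2·Prey - Rainfall  [with Predator=-4, Prey=2, Rainfall=-3]  = -5
Pop = 3·Prey - 2·Migration + 1  [with Prey=2, Migration=-5]  = 17

17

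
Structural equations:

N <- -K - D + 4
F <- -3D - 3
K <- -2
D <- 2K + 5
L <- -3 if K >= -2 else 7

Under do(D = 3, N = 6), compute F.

Under do(D = 3, N = 6), each intervened variable's structural equation is replaced by its fixed value.
F = -3D - 3  [with D=3]  = -12

-12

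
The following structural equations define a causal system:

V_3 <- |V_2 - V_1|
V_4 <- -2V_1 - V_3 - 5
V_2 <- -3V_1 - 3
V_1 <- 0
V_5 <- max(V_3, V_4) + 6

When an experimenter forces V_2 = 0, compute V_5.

do(V_2=0) replaces the equation V_2 <- -3V_1 - 3 with the constant V_2 = 0.
V_3 = |V_2 - V_1|  [with V_2=0, V_1=0]  = 0
V_4 = -2V_1 - V_3 - 5  [with V_1=0, V_3=0]  = -5
V_5 = max(V_3, V_4) + 6  [with V_3=0, V_4=-5]  = 6

6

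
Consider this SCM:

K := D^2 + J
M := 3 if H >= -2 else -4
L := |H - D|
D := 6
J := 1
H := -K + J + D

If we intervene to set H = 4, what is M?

3

Under do(H=4), the mechanism H := -K + J + D is discarded; H is fixed at 4.
M = 3 if H >= -2 else -4  [with H=4]  = 3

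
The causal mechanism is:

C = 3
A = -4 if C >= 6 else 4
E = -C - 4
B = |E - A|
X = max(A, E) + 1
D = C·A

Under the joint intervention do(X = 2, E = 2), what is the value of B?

Under do(X = 2, E = 2), each intervened variable's structural equation is replaced by its fixed value.
A = -4 if C >= 6 else 4  [with C=3]  = 4
B = |E - A|  [with E=2, A=4]  = 2

2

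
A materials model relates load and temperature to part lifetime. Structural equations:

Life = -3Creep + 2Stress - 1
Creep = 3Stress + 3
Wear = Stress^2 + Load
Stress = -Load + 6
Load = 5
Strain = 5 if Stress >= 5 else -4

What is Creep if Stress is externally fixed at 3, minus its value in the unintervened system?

6

Under do(Stress=3), the mechanism Stress = -Load + 6 is discarded; Stress is fixed at 3.
Creep = 3Stress + 3  [with Stress=3]  = 12
Without intervention: Stress = -Load + 6  [with Load=5]  = 1; Creep = 3Stress + 3  [with Stress=1]  = 6.
Change = 12 − 6 = 6.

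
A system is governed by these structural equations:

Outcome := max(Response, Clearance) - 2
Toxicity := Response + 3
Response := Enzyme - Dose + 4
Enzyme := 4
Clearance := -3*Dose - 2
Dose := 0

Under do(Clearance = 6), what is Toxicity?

The intervention breaks the incoming arrows to Clearance: Clearance := -3*Dose - 2 no longer applies, and Clearance = 6.
Since Toxicity is not a descendant of the intervened variable, it is unaffected.
Response = Enzyme - Dose + 4  [with Enzyme=4, Dose=0]  = 8
Toxicity = Response + 3  [with Response=8]  = 11

11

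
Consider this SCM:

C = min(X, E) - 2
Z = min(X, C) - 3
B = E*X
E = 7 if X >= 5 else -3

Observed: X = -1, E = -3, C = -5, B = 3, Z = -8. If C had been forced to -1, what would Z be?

do(C=-1) replaces the equation C = min(X, E) - 2 with the constant C = -1.
Z = min(X, C) - 3  [with X=-1, C=-1]  = -4

-4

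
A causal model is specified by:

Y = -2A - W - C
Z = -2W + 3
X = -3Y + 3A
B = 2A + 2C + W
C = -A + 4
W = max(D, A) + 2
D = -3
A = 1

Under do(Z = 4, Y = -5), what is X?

Setting Z = 4, Y = -5 by intervention discards those variables' equations.
X = -3Y + 3A  [with Y=-5, A=1]  = 18

18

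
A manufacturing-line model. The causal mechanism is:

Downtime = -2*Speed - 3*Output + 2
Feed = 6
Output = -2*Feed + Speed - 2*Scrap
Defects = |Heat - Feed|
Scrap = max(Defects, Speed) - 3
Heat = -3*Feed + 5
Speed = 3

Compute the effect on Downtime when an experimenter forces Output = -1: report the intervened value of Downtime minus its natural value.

Intervening sets Output = -1 and removes its equation (Output = -2*Feed + Speed - 2*Scrap).
Downtime = -2*Speed - 3*Output + 2  [with Speed=3, Output=-1]  = -1
Without intervention: Heat = -3*Feed + 5  [with Feed=6]  = -13; Defects = |Heat - Feed|  [with Heat=-13, Feed=6]  = 19; Scrap = max(Defects, Speed) - 3  [with Defects=19, Speed=3]  = 16; Output = -2*Feed + Speed - 2*Scrap  [with Feed=6, Speed=3, Scrap=16]  = -41; Downtime = -2*Speed - 3*Output + 2  [with Speed=3, Output=-41]  = 119.
Change = -1 − 119 = -120.

-120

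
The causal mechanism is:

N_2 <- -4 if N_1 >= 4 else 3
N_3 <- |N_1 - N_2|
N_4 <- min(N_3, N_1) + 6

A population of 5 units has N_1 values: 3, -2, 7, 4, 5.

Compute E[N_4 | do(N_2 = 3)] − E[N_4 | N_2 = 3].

do(N_2=3) breaks N_2's dependence on N_1. With N_2=3 fixed, N_4 across the units is 6, 4, 10, 7, 8, mean 7.
Conditioning on N_2=3 selects the 2 unit(s) with N_1 ∈ {3, -2}. Their N_4 values: 6, 4. Mean = 5.
Difference = 7 − 5 = 2.

2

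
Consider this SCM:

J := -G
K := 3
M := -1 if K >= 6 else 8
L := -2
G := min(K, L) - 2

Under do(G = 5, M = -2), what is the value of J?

-5

The joint intervention fixes G = 5, M = -2, removing each variable's own equation.
J = -G  [with G=5]  = -5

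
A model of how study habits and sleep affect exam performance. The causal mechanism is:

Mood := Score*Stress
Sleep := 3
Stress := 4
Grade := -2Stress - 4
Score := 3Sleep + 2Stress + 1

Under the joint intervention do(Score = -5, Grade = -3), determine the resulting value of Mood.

-20

The joint intervention fixes Score = -5, Grade = -3, removing each variable's own equation.
Mood = Score*Stress  [with Score=-5, Stress=4]  = -20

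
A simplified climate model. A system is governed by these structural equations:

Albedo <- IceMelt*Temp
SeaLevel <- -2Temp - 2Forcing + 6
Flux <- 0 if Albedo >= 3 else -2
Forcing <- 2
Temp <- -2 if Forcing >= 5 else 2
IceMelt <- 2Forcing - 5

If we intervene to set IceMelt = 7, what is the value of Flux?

0

The intervention breaks the incoming arrows to IceMelt: IceMelt <- 2Forcing - 5 no longer applies, and IceMelt = 7.
Temp = -2 if Forcing >= 5 else 2  [with Forcing=2]  = 2
Albedo = IceMelt*Temp  [with IceMelt=7, Temp=2]  = 14
Flux = 0 if Albedo >= 3 else -2  [with Albedo=14]  = 0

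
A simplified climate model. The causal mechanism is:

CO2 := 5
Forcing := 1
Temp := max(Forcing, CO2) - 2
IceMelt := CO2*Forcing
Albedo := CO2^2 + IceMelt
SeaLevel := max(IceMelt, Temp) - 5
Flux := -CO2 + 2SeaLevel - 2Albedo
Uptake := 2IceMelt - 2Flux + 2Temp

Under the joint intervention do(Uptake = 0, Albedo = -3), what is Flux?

1

Under do(Uptake = 0, Albedo = -3), each intervened variable's structural equation is replaced by its fixed value.
Temp = max(Forcing, CO2) - 2  [with Forcing=1, CO2=5]  = 3
IceMelt = CO2*Forcing  [with CO2=5, Forcing=1]  = 5
SeaLevel = max(IceMelt, Temp) - 5  [with IceMelt=5, Temp=3]  = 0
Flux = -CO2 + 2SeaLevel - 2Albedo  [with CO2=5, SeaLevel=0, Albedo=-3]  = 1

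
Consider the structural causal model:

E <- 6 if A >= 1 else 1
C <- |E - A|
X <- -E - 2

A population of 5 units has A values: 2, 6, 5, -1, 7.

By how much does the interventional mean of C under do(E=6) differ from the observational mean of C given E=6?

Every unit gets E=6 under the intervention. C values become 4, 0, 1, 7, 1; E[C|do(E=6)] = 2.6.
E[C|E=6] averages over only the 4 units with E=6 (A = 2, 6, 5, 7): C = 4, 0, 1, 1, mean 1.5.
Difference = 2.6 − 1.5 = 1.1.

1.1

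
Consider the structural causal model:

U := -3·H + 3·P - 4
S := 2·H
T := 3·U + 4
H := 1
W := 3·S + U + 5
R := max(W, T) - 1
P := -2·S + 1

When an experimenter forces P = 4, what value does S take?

Under do(P=4), the mechanism P := -2·S + 1 is discarded; P is fixed at 4.
Since S is not a descendant of the intervened variable, it is unaffected.
S = 2·H  [with H=1]  = 2

2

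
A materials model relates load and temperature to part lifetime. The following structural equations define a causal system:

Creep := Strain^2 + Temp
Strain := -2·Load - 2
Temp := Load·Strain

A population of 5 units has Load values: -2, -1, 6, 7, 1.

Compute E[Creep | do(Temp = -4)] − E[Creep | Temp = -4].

84.4

Under do(Temp=-4), Temp's equation is replaced by Temp=-4 for every unit. Per-unit Creep: 0, -4, 192, 252, 12. Mean = 90.4.
Observing Temp=-4 restricts to units where Temp's equation naturally yields -4: Load ∈ {-2, 1}. In that subpopulation Creep = 0, 12, mean 6.
Difference = 90.4 − 6 = 84.4.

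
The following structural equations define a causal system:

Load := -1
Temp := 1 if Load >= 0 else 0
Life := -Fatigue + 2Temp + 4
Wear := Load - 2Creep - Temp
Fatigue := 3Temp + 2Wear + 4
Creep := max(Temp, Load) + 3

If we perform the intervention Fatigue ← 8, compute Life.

The intervention breaks the incoming arrows to Fatigue: Fatigue := 3Temp + 2Wear + 4 no longer applies, and Fatigue = 8.
Temp = 1 if Load >= 0 else 0  [with Load=-1]  = 0
Life = -Fatigue + 2Temp + 4  [with Fatigue=8, Temp=0]  = -4

-4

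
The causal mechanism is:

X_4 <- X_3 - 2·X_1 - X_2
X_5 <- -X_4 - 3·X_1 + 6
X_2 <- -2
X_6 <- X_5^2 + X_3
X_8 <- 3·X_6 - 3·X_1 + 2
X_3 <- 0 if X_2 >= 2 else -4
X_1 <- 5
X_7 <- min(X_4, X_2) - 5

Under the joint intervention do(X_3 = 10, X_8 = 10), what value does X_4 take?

2

The joint intervention fixes X_3 = 10, X_8 = 10, removing each variable's own equation.
X_4 = X_3 - 2·X_1 - X_2  [with X_3=10, X_1=5, X_2=-2]  = 2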